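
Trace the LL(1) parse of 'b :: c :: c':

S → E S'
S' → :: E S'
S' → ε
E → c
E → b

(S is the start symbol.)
LL(1) parsing maintains a stack (initially the start symbol over $) and the input. At each step: if the stack top is a terminal, match it against the current input token; if it is a non-terminal N, replace it with the RHS of M[N, lookahead] (the unique production whose predict set contains the lookahead).

Stack is shown with the top on the left.

Stack      Input          Action
--------------------------------
S $        b :: c :: c $  output S → E S'
E S' $     b :: c :: c $  output E → b
b S' $     b :: c :: c $  match 'b'
S' $       :: c :: c $    output S' → :: E S'
:: E S' $  :: c :: c $    match '::'
E S' $     c :: c $       output E → c
c S' $     c :: c $       match 'c'
S' $       :: c $         output S' → :: E S'
:: E S' $  :: c $         match '::'
E S' $     c $            output E → c
c S' $     c $            match 'c'
S' $       $              output S' → ε
$          $              accept

The string is accepted.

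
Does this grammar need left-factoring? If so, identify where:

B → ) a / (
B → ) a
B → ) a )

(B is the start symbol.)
Yes, B has productions with common prefix ') a'

Left-factoring is needed when two productions for the same non-terminal
share a common prefix on the right-hand side.

Productions for B:
  B → ) a / (
  B → ) a
  B → ) a )

Found common prefix ') a' in productions for B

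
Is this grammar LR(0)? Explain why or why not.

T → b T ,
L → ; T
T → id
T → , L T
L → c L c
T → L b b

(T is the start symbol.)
A grammar is LR(0) if no state in the canonical LR(0) collection has:
  - both a shift item (dot before a terminal) and a complete item (shift-reduce conflict), or
  - two or more complete items (reduce-reduce conflict; the accept item [T' → T .] counts as a complete item here).

Augment with T' → T and build the canonical LR(0) collection (I0 = CLOSURE({[T' → . T]}), then GOTO on every symbol after a dot until no new states appear). It has 17 states:
  I0: { [L → . ; T], [L → . c L c], [T → . , L T], [T → . L b b], [T → . b T ,], [T → . id], [T' → . T] }  — shift
  I1: { [L → . ; T], [L → . c L c], [T → , . L T] }  — shift
  I2: { [L → . ; T], [L → . c L c], [L → ; . T], [T → . , L T], [T → . L b b], [T → . b T ,], [T → . id] }  — shift
  I3: { [T → L . b b] }  — shift
  I4: { [T' → T .] }  — accept
  I5: { [L → . ; T], [L → . c L c], [T → . , L T], [T → . L b b], [T → . b T ,], [T → . id], [T → b . T ,] }  — shift
  I6: { [L → . ; T], [L → . c L c], [L → c . L c] }  — shift
  I7: { [T → id .] }  — reduce
  I8: { [L → c L . c] }  — shift
  I9: { [L → c L c .] }  — reduce
  I10: { [T → b T . ,] }  — shift
  I11: { [T → b T , .] }  — reduce
  I12: { [T → L b . b] }  — shift
  I13: { [T → L b b .] }  — reduce
  I14: { [L → ; T .] }  — reduce
  I15: { [L → . ; T], [L → . c L c], [T → , L . T], [T → . , L T], [T → . L b b], [T → . b T ,], [T → . id] }  — shift
  I16: { [T → , L T .] }  — reduce

Every state is either a pure shift/goto state or contains exactly one complete item and nothing to shift — no conflicts. The grammar is LR(0).

Answer: Yes, the grammar is LR(0)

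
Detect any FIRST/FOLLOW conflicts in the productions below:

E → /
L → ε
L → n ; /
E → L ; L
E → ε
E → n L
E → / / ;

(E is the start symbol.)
No FIRST/FOLLOW conflicts.

Nullable non-terminals: E, L.
FIRST sets used below: FIRST(L) = { 'n', ε }

E: nullable alternative(s) E → ε; FOLLOW(E) = { $ }
  E → /: FIRST \ {ε} = { '/' } — disjoint from FOLLOW(E)
  E → L ; L: FIRST \ {ε} = { ';', 'n' } — disjoint from FOLLOW(E)
  E → ε: FIRST \ {ε} = { } — this is the only nullable alternative, skip
  E → n L: FIRST \ {ε} = { 'n' } — disjoint from FOLLOW(E)
  E → / / ;: FIRST \ {ε} = { '/' } — disjoint from FOLLOW(E)

L: nullable alternative(s) L → ε; FOLLOW(L) = { $, ';' }
  L → ε: FIRST \ {ε} = { } — this is the only nullable alternative, skip
  L → n ; /: FIRST \ {ε} = { 'n' } — disjoint from FOLLOW(L)

No FIRST/FOLLOW conflicts found.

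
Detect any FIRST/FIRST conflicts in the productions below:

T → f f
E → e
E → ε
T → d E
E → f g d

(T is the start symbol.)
No FIRST/FIRST conflicts.

Productions for T:
  T → f f: FIRST = { 'f' }
  T → d E: FIRST = { 'd' }
Productions for E:
  E → e: FIRST = { 'e' }
  E → ε: FIRST = { ε }
  E → f g d: FIRST = { 'f' }

All alternatives of each non-terminal have pairwise disjoint FIRST sets.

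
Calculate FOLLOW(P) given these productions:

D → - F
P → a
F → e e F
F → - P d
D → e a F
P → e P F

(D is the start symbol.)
In F → - P d: P is followed by d, add FIRST(d) \ {ε} = { 'd' }
In P → e P F: P is followed by F, add FIRST(F) \ {ε} = { '-', 'e' }

Taking the union: FOLLOW(P) = { '-', 'd', 'e' }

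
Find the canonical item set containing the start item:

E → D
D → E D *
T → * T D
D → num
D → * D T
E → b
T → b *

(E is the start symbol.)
{ [D → . * D T], [D → . E D *], [D → . num], [E → . D], [E → . b], [E' → . E] }

First, augment the grammar with E' → E
I₀ = CLOSURE({ [E' → . E] }):
  [E' → . E] has the dot before E: add [E → . D], [E → . b]
  [E → . D] has the dot before D: add [D → . E D *], [D → . num], [D → . * D T]
No further items can be added.

I₀ = { [D → . * D T], [D → . E D *], [D → . num], [E → . D], [E → . b], [E' → . E] }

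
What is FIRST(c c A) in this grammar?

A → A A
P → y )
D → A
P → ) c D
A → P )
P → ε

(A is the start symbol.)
To compute FIRST(c c A), process the symbols left to right:
Symbol c is a terminal. Add 'c' and stop.
FIRST(c c A) = { 'c' }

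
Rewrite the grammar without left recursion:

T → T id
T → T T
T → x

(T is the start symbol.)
T is directly left-recursive. The standard transformation for
  A → A α₁ | ... | A α_m | β₁ | ... | β_n
is
  A  → β₁ A' | ... | β_n A'
  A' → α₁ A' | ... | α_m A' | ε

T → x becomes T → x T'
T → T id becomes T' → id T'
T → T T becomes T' → T T'
Add T' → ε

Resulting grammar:
T → x T'
T' → id T'
T' → T T'
T' → ε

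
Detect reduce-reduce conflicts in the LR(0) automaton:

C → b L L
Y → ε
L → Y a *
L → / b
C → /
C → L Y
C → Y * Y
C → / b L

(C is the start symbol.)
Yes — I16: [L → / b .] vs [Y → .]

Augment with C' → C and build the canonical LR(0) collection (I0 = CLOSURE({[C' → . C]}), then GOTO on every symbol after a dot until no new states appear). It has 18 states:
  I0: { [C → . / b L], [C → . /], [C → . L Y], [C → . Y * Y], [C → . b L L], [C' → . C], [L → . / b], [L → . Y a *], [Y → .] }  — shift, reduce
  I1: { [C → / . b L], [C → / .], [L → / . b] }  — shift, reduce
  I2: { [C' → C .] }  — accept
  I3: { [C → L . Y], [Y → .] }  — reduce
  I4: { [C → Y . * Y], [L → Y . a *] }  — shift
  I5: { [C → b . L L], [L → . / b], [L → . Y a *], [Y → .] }  — shift, reduce
  I6: { [L → / . b] }  — shift
  I7: { [C → b L . L], [L → . / b], [L → . Y a *], [Y → .] }  — shift, reduce
  I8: { [L → Y . a *] }  — shift
  I9: { [L → Y a . *] }  — shift
  I10: { [L → Y a * .] }  — reduce
  I11: { [C → b L L .] }  — reduce
  I12: { [L → / b .] }  — reduce
  I13: { [C → Y * . Y], [Y → .] }  — reduce
  I14: { [C → Y * Y .] }  — reduce
  I15: { [C → L Y .] }  — reduce
  I16: { [C → / b . L], [L → . / b], [L → . Y a *], [L → / b .], [Y → .] }  — shift, 2 reduces
  I17: { [C → / b L .] }  — reduce

I16 contains complete items [L → / b .], [Y → .] — reduce-reduce conflict.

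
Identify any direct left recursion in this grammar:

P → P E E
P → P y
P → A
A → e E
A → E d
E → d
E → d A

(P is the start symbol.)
P → P E E: LEFT RECURSIVE (starts with P)
P → P y: LEFT RECURSIVE (starts with P)
P → A: starts with A
A → e E: starts with e
A → E d: starts with E
E → d: starts with d
E → d A: starts with d

The grammar has direct left recursion on: P.

Answer: Yes, P is left-recursive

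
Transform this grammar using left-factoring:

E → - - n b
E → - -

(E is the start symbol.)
Left-factoring transforms A → αβ₁ | αβ₂ into A → αA' and A' → β₁ | β₂
(α is the longest common prefix among the alternatives). Repeat until
no nonterminal has two alternatives with a common prefix.

Round 1: E has alternatives sharing prefix '- -'. Introduce E': E → - - E'
  Add: E' → n b
  Add: E' → ε

No remaining common prefixes — done.

Resulting grammar:
E → - - E'
E' → n b
E' → ε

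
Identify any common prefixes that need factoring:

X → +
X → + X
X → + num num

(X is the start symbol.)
Yes, X has productions with common prefix '+'

Left-factoring is needed when two productions for the same non-terminal
share a common prefix on the right-hand side.

Productions for X:
  X → +
  X → + X
  X → + num num

Found common prefix '+' in productions for X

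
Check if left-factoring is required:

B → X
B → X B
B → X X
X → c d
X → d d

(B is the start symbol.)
Left-factoring is needed when two productions for the same non-terminal
share a common prefix on the right-hand side.

Productions for B:
  B → X
  B → X B
  B → X X
Productions for X:
  X → c d
  X → d d

Found common prefix 'X' in productions for B

Answer: Yes, B has productions with common prefix 'X'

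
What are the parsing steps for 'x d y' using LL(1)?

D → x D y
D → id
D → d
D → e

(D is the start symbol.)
Stack is shown with the top on the left.

Stack    Input    Action
------------------------
D $      x d y $  output D → x D y
x D y $  x d y $  match 'x'
D y $    d y $    output D → d
d y $    d y $    match 'd'
y $      y $      match 'y'
$        $        accept

The string is accepted.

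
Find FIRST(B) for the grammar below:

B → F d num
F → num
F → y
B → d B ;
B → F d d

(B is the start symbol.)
To compute FIRST(B), examine every production with B on the left-hand side, reading each right-hand side left to right until a non-nullable symbol is reached.

FIRST sets of the other non-terminals involved (by the same procedure, iterated to a fixed point):
  FIRST(F) = { 'num', 'y' }

From B → F d num:
  - F is a non-terminal: add FIRST(F) \ {ε} = { 'num', 'y' }
    F is not nullable, so stop
From B → d B ;:
  - d is a terminal: add 'd' and stop
From B → F d d:
  - F is a non-terminal: add FIRST(F) \ {ε} = { 'num', 'y' }
    F is not nullable, so stop

Collecting: FIRST(B) = { 'd', 'num', 'y' }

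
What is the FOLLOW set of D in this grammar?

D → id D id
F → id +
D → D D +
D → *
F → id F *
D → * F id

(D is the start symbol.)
D is the start symbol, so $ ∈ FOLLOW(D).
In D → id D id: D is followed by id, add FIRST(id) \ {ε} = { 'id' }
In D → D D +: D is followed by D '+', add FIRST(D '+') \ {ε} = { '*', 'id' }
In D → D D +: D is followed by '+', add FIRST('+') \ {ε} = { '+' }

Taking the union: FOLLOW(D) = { $, '*', '+', 'id' }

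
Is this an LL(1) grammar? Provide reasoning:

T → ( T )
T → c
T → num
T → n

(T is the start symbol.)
Yes, the grammar is LL(1).

For T:
  PREDICT(T → '(' T ')') = { '(' }
  PREDICT(T → c) = { 'c' }
  PREDICT(T → num) = { 'num' }
  PREDICT(T → n) = { 'n' }

All predict sets are disjoint. The grammar IS LL(1).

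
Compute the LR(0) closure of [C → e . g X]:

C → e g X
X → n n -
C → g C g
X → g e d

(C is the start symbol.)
{ [C → e . g X] }

Start with: [C → e . g X]
The dot precedes the terminal g, so nothing is added.

CLOSURE = { [C → e . g X] }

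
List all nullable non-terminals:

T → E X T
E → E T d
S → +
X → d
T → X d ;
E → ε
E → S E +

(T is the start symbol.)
{ 'E' }

ε-productions: E → ε
So E is immediately nullable.
No further non-terminal can be added: every production for the remaining non-terminals contains a terminal or a non-nullable non-terminal.
Nullable = { 'E' }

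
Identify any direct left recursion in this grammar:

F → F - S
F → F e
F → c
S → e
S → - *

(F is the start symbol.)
F → F - S: LEFT RECURSIVE (starts with F)
F → F e: LEFT RECURSIVE (starts with F)
F → c: starts with c
S → e: starts with e
S → - *: starts with '-'

The grammar has direct left recursion on: F.

Answer: Yes, F is left-recursive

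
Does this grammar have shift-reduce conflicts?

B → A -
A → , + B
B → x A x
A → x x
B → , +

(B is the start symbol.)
Augment with B' → B and build the canonical LR(0) collection (I0 = CLOSURE({[B' → . B]}), then GOTO on every symbol after a dot until no new states appear). It has 14 states:
  I0: { [A → . , + B], [A → . x x], [B → . , +], [B → . A -], [B → . x A x], [B' → . B] }  — shift
  I1: { [A → , . + B], [B → , . +] }  — shift
  I2: { [B → A . -] }  — shift
  I3: { [B' → B .] }  — accept
  I4: { [A → . , + B], [A → . x x], [A → x . x], [B → x . A x] }  — shift
  I5: { [A → , . + B] }  — shift
  I6: { [B → x A . x] }  — shift
  I7: { [A → x . x], [A → x x .] }  — shift, reduce
  I8: { [A → x x .] }  — reduce
  I9: { [B → x A x .] }  — reduce
  I10: { [A → , + . B], [A → . , + B], [A → . x x], [B → . , +], [B → . A -], [B → . x A x] }  — shift
  I11: { [A → , + B .] }  — reduce
  I12: { [B → A - .] }  — reduce
  I13: { [A → , + . B], [A → . , + B], [A → . x x], [B → , + .], [B → . , +], [B → . A -], [B → . x A x] }  — shift, reduce

I7 contains reduce item [A → x x .] and shift item [A → x . x] — shift-reduce conflict.
I13 contains reduce item [B → , + .] and shift items [A → . , + B], [A → . x x], [B → . , +], [B → . x A x] — shift-reduce conflict.

Answer: Yes — I7: [A → x x .] vs [A → x . x]; I13: [B → , + .] vs [A → . , + B]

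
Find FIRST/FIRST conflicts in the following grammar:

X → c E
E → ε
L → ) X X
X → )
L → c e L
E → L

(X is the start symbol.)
No FIRST/FIRST conflicts.

FIRST sets of the non-terminals at (or reachable through a nullable prefix from) the front of some alternative:
  FIRST(L) = { ')', 'c' }

Productions for X:
  X → c E: FIRST = { 'c' }
  X → ): FIRST = { ')' }
Productions for E:
  E → ε: FIRST = { ε }
  E → L: FIRST = { ')', 'c' }
Productions for L:
  L → ) X X: FIRST = { ')' }
  L → c e L: FIRST = { 'c' }

All alternatives of each non-terminal have pairwise disjoint FIRST sets.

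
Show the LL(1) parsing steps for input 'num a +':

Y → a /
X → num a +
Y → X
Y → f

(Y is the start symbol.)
LL(1) parsing maintains a stack (initially the start symbol over $) and the input. At each step: if the stack top is a terminal, match it against the current input token; if it is a non-terminal N, replace it with the RHS of M[N, lookahead] (the unique production whose predict set contains the lookahead).

Stack is shown with the top on the left.

Stack      Input      Action
----------------------------
Y $        num a + $  output Y → X
X $        num a + $  output X → num a +
num a + $  num a + $  match 'num'
a + $      a + $      match 'a'
+ $        + $        match '+'
$          $          accept

The string is accepted.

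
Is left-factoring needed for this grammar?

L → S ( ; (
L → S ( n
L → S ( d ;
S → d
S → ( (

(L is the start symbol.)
Left-factoring is needed when two productions for the same non-terminal
share a common prefix on the right-hand side.

Productions for L:
  L → S ( ; (
  L → S ( n
  L → S ( d ;
Productions for S:
  S → d
  S → ( (

Found common prefix 'S (' in productions for L

Answer: Yes, L has productions with common prefix 'S ('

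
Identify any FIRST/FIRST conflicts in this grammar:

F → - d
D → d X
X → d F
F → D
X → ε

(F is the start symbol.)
FIRST sets of the non-terminals at (or reachable through a nullable prefix from) the front of some alternative:
  FIRST(D) = { 'd' }

Productions for F:
  F → - d: FIRST = { '-' }
  F → D: FIRST = { 'd' }
Productions for X:
  X → d F: FIRST = { 'd' }
  X → ε: FIRST = { ε }
D has only one production, so no FIRST/FIRST conflict is possible there.

All alternatives of each non-terminal have pairwise disjoint FIRST sets.

Answer: No FIRST/FIRST conflicts.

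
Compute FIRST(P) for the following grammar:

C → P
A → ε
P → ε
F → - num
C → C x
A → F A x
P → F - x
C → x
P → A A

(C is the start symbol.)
{ '-', ε }

To compute FIRST(P), examine every production with P on the left-hand side, reading each right-hand side left to right until a non-nullable symbol is reached.

FIRST sets of the other non-terminals involved (by the same procedure, iterated to a fixed point):
  FIRST(F) = { '-' }
  FIRST(A) = { '-', ε }

From P → ε:
  - ε-production, so ε ∈ FIRST(P)
From P → F - x:
  - F is a non-terminal: add FIRST(F) \ {ε} = { '-' }
    F is not nullable, so stop
From P → A A:
  - A is a non-terminal: add FIRST(A) \ {ε} = { '-' }
    A is nullable, so continue to the next symbol
  - A is a non-terminal: add FIRST(A) \ {ε} = { '-' }
    A is nullable and nothing follows, so the whole right-hand side can vanish: ε ∈ FIRST(P)

Collecting: FIRST(P) = { '-', ε }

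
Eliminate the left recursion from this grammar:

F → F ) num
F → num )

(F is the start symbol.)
F is directly left-recursive. The standard transformation for
  A → A α₁ | ... | A α_m | β₁ | ... | β_n
is
  A  → β₁ A' | ... | β_n A'
  A' → α₁ A' | ... | α_m A' | ε

F → num ) becomes F → num ) F'
F → F ) num becomes F' → ) num F'
Add F' → ε

Resulting grammar:
F → num ) F'
F' → ) num F'
F' → ε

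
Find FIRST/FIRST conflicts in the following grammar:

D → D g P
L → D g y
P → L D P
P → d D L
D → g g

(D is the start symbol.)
A FIRST/FIRST conflict occurs when two productions N → α and N → β for the same non-terminal have FIRST(α) ∩ FIRST(β) ≠ ∅ (with ε ∈ FIRST of a nullable right-hand side, so two nullable alternatives also conflict).

FIRST sets of the non-terminals at (or reachable through a nullable prefix from) the front of some alternative:
  FIRST(D) = { 'g' }
  FIRST(L) = { 'g' }

Productions for D:
  D → D g P: FIRST = { 'g' }
  D → g g: FIRST = { 'g' }
Productions for P:
  P → L D P: FIRST = { 'g' }
  P → d D L: FIRST = { 'd' }
L has only one production, so no FIRST/FIRST conflict is possible there.

Conflict for D: D → D g P and D → g g
  Overlap: { 'g' }

Answer: Yes. D → D g P / D → g g on { 'g' }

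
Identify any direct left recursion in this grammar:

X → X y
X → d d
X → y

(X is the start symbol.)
X → X y: LEFT RECURSIVE (starts with X)
X → d d: starts with d
X → y: starts with y

The grammar has direct left recursion on: X.

Answer: Yes, X is left-recursive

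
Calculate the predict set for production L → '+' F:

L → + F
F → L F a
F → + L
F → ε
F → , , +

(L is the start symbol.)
{ '+' }

PREDICT(L → '+' F) = (FIRST(RHS) \ {ε}) ∪ (FOLLOW(L) if ε ∈ FIRST(RHS), i.e. RHS ⇒* ε)
FIRST('+' F) = { '+' }
ε ∉ FIRST('+' F), so FOLLOW(L) is not added.
PREDICT(L → '+' F) = { '+' }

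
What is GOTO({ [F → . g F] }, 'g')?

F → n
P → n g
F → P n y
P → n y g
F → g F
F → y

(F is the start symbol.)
{ [F → . P n y], [F → . g F], [F → . n], [F → . y], [F → g . F], [P → . n g], [P → . n y g] }

GOTO(I, 'g') = CLOSURE({ [A → αX.β] : [A → α.Xβ] ∈ I, X = 'g' })

Items with dot before 'g', with the dot advanced:
  [F → . g F] → [F → g . F]
Closure of the advanced items:
  [F → g . F] has the dot before F: add [F → . n], [F → . P n y], [F → . g F], [F → . y]
  [F → . P n y] has the dot before P: add [P → . n g], [P → . n y g]

GOTO = { [F → . P n y], [F → . g F], [F → . n], [F → . y], [F → g . F], [P → . n g], [P → . n y g] }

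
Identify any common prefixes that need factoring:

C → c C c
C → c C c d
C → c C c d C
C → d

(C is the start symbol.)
Left-factoring is needed when two productions for the same non-terminal
share a common prefix on the right-hand side.

Productions for C:
  C → c C c
  C → c C c d
  C → c C c d C
  C → d

Found common prefix 'c C c' in productions for C

Answer: Yes, C has productions with common prefix 'c C c'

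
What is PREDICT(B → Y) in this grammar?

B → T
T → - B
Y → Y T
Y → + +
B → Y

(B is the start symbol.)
{ '+' }

PREDICT(B → Y) = (FIRST(RHS) \ {ε}) ∪ (FOLLOW(B) if ε ∈ FIRST(RHS), i.e. RHS ⇒* ε)
FIRST(Y) = { '+' }
FIRST(Y) = { '+' }
ε ∉ FIRST(Y), so FOLLOW(B) is not added.
PREDICT(B → Y) = { '+' }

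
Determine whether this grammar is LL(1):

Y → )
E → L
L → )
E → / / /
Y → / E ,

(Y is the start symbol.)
Relevant sets:
  FIRST(L) = { ')' }

For Y:
  PREDICT(Y → ')') = { ')' }
  PREDICT(Y → '/' E ',') = { '/' }
For E:
  PREDICT(E → L) = { ')' }
  PREDICT(E → '/' '/' '/') = { '/' }
L has a single production, so nothing to check there.

All predict sets are disjoint. The grammar IS LL(1).

Answer: Yes, the grammar is LL(1).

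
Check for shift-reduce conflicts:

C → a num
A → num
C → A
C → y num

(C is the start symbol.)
No shift-reduce conflicts

Augment with C' → C and build the canonical LR(0) collection (I0 = CLOSURE({[C' → . C]}), then GOTO on every symbol after a dot until no new states appear). It has 8 states:
  I0: { [A → . num], [C → . A], [C → . a num], [C → . y num], [C' → . C] }  — shift
  I1: { [C → A .] }  — reduce
  I2: { [C' → C .] }  — accept
  I3: { [C → a . num] }  — shift
  I4: { [A → num .] }  — reduce
  I5: { [C → y . num] }  — shift
  I6: { [C → y num .] }  — reduce
  I7: { [C → a num .] }  — reduce

No state contains both a complete item and a shift item.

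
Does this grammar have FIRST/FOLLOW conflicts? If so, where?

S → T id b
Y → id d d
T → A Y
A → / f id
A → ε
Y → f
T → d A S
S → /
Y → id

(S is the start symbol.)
Yes. A → '/' f id with FOLLOW(A) on { '/' }

A FIRST/FOLLOW conflict occurs when a non-terminal N has a nullable alternative N → β (β ⇒* ε) and another alternative N → α with FIRST(α) ∩ FOLLOW(N) ≠ ∅: on such a lookahead the parser cannot decide between expanding α and letting N vanish via β.

Nullable non-terminals: A.

A: nullable alternative(s) A → ε; FOLLOW(A) = { '/', 'd', 'f', 'id' }
  A → / f id: FIRST \ {ε} = { '/' } — overlaps FOLLOW(A) on { '/' }: CONFLICT
  A → ε: FIRST \ {ε} = { } — this is the only nullable alternative, skip

S, T, Y have no nullable alternative, so no FIRST/FOLLOW check is needed there.

So the grammar has 1 FIRST/FOLLOW conflict (marked CONFLICT above).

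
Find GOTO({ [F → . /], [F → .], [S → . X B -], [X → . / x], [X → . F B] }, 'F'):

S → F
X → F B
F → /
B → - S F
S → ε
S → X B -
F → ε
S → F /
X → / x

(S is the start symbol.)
{ [B → . - S F], [X → F . B] }

GOTO(I, 'F') = CLOSURE({ [A → αX.β] : [A → α.Xβ] ∈ I, X = 'F' })

Items with dot before 'F', with the dot advanced:
  [X → . F B] → [X → F . B]
Closure of the advanced items:
  [X → F . B] has the dot before B: add [B → . - S F]

GOTO = { [B → . - S F], [X → F . B] }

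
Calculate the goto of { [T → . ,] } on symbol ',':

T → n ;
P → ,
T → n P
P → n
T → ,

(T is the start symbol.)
{ [T → , .] }

GOTO(I, ',') = CLOSURE({ [A → αX.β] : [A → α.Xβ] ∈ I, X = ',' })

Items with dot before ',', with the dot advanced:
  [T → . ,] → [T → , .]
Closure adds nothing (no advanced item has the dot before a non-terminal).

GOTO = { [T → , .] }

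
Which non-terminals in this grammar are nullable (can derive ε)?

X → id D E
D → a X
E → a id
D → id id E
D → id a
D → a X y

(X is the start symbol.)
There are no ε-productions, so no non-terminal can derive ε.
No non-terminals are nullable.

Answer: None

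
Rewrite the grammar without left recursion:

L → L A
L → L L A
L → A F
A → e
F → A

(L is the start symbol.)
L → A F L'
L' → A L'
L' → L A L'
L' → ε
A → e
F → A

L is directly left-recursive. The standard transformation for
  A → A α₁ | ... | A α_m | β₁ | ... | β_n
is
  A  → β₁ A' | ... | β_n A'
  A' → α₁ A' | ... | α_m A' | ε

L → A F becomes L → A F L'
L → L A becomes L' → A L'
L → L L A becomes L' → L A L'
Add L' → ε

Productions for other non-terminals are unchanged:
  A → e
  F → A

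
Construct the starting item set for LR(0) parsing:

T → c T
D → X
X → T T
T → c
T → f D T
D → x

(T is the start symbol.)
{ [T → . c T], [T → . c], [T → . f D T], [T' → . T] }

First, augment the grammar with T' → T
I₀ = CLOSURE({ [T' → . T] }):
  [T' → . T] has the dot before T: add [T → . c T], [T → . c], [T → . f D T]
No further items can be added.

I₀ = { [T → . c T], [T → . c], [T → . f D T], [T' → . T] }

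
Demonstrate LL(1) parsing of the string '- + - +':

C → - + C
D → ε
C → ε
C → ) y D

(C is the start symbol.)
Stack is shown with the top on the left.

Stack    Input      Action
--------------------------
C $      - + - + $  output C → - + C
- + C $  - + - + $  match '-'
+ C $    + - + $    match '+'
C $      - + $      output C → - + C
- + C $  - + $      match '-'
+ C $    + $        match '+'
C $      $          output C → ε
$        $          accept

The string is accepted.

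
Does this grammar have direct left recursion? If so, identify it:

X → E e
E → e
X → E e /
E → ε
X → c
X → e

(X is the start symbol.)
Direct left recursion occurs when N → N α for some non-terminal N (the right-hand side begins with the left-hand side itself).

X → E e: starts with E
E → e: starts with e
X → E e /: starts with E
E → ε: starts with ε
X → c: starts with c
X → e: starts with e

No direct left recursion found.

Answer: No direct left recursion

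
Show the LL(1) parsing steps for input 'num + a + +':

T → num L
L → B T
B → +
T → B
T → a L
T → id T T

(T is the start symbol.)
Stack is shown with the top on the left.

Stack    Input          Action
------------------------------
T $      num + a + + $  output T → num L
num L $  num + a + + $  match 'num'
L $      + a + + $      output L → B T
B T $    + a + + $      output B → +
+ T $    + a + + $      match '+'
T $      a + + $        output T → a L
a L $    a + + $        match 'a'
L $      + + $          output L → B T
B T $    + + $          output B → +
+ T $    + + $          match '+'
T $      + $            output T → B
B $      + $            output B → +
+ $      + $            match '+'
$        $              accept

The string is accepted.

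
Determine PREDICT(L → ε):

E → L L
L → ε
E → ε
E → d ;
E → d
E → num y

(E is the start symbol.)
{ $ }

PREDICT(L → ε) = (FIRST(RHS) \ {ε}) ∪ (FOLLOW(L) if ε ∈ FIRST(RHS), i.e. RHS ⇒* ε)
The right-hand side is ε (FIRST(ε) = { ε }), so the predict set is FOLLOW(L) = { $ }
PREDICT(L → ε) = { $ }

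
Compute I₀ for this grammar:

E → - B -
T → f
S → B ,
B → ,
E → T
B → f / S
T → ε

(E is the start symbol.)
First, augment the grammar with E' → E
I₀ = CLOSURE({ [E' → . E] }):
  [E' → . E] has the dot before E: add [E → . - B -], [E → . T]
  [E → . T] has the dot before T: add [T → . f], [T → .]
No further items can be added.

I₀ = { [E → . - B -], [E → . T], [E' → . E], [T → . f], [T → .] }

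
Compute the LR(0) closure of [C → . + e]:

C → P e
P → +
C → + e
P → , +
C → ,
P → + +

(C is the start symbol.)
{ [C → . + e] }

To compute CLOSURE, for each item [A → α.Bβ] where B is a non-terminal, add [B → .γ] for all productions B → γ; repeat for the newly added items until nothing changes.

Start with: [C → . + e]
The dot precedes the terminal '+', so nothing is added.

CLOSURE = { [C → . + e] }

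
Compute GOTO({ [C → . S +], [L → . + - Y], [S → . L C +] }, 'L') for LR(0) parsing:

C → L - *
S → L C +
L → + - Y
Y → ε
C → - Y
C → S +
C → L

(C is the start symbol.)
{ [C → . - Y], [C → . L - *], [C → . L], [C → . S +], [L → . + - Y], [S → . L C +], [S → L . C +] }

GOTO(I, 'L') = CLOSURE({ [A → αX.β] : [A → α.Xβ] ∈ I, X = 'L' })

Items with dot before 'L', with the dot advanced:
  [S → . L C +] → [S → L . C +]
Closure of the advanced items:
  [S → L . C +] has the dot before C: add [C → . L - *], [C → . - Y], [C → . S +], [C → . L]
  [C → . L - *] has the dot before L: add [L → . + - Y]
  [C → . S +] has the dot before S: add [S → . L C +]

GOTO = { [C → . - Y], [C → . L - *], [C → . L], [C → . S +], [L → . + - Y], [S → . L C +], [S → L . C +] }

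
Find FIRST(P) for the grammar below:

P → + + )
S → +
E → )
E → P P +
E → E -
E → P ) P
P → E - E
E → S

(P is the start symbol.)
{ ')', '+' }

FIRST sets of the other non-terminals involved (by the same procedure, iterated to a fixed point):
  FIRST(E) = { ')', '+' }

From P → + + ):
  - '+' is a terminal: add '+' and stop
From P → E - E:
  - E is a non-terminal: add FIRST(E) \ {ε} = { ')', '+' }
    E is not nullable, so stop

Collecting: FIRST(P) = { ')', '+' }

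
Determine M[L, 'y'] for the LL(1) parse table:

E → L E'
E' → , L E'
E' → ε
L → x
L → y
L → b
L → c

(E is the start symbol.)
To find M[L, 'y'], we find productions for L where 'y' is in the predict set (PREDICT(N → α) = (FIRST(α) \ {ε}) ∪ (FOLLOW(N) if α ⇒* ε)).

L → x: PREDICT = { 'x' }
L → y: PREDICT = { 'y' }
  'y' is in predict set, so this production goes in M[L, 'y']
L → b: PREDICT = { 'b' }
L → c: PREDICT = { 'c' }

M[L, 'y'] = L → y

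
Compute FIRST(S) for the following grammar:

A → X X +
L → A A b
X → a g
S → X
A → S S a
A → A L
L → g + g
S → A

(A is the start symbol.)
{ 'a' }

To compute FIRST(S), examine every production with S on the left-hand side, reading each right-hand side left to right until a non-nullable symbol is reached.

FIRST sets of the other non-terminals involved (by the same procedure, iterated to a fixed point):
  FIRST(X) = { 'a' }
  FIRST(A) = { 'a' }

From S → X:
  - X is a non-terminal: add FIRST(X) \ {ε} = { 'a' }
    X is not nullable, so stop
From S → A:
  - A is a non-terminal: add FIRST(A) \ {ε} = { 'a' }
    A is not nullable, so stop

Collecting: FIRST(S) = { 'a' }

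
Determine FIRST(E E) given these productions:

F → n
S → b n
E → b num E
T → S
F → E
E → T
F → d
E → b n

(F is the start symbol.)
{ 'b' }

FIRST sets of the non-terminals involved (from the grammar, by fixed-point iteration):
  FIRST(E) = { 'b' }

To compute FIRST(E E), process the symbols left to right:
Symbol E is a non-terminal. Add FIRST(E) \ {ε} = { 'b' }
E is not nullable (ε ∉ FIRST(E)), so stop here.
FIRST(E E) = { 'b' }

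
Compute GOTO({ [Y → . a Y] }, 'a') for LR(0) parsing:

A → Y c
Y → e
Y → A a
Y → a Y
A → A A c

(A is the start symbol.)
{ [A → . A A c], [A → . Y c], [Y → . A a], [Y → . a Y], [Y → . e], [Y → a . Y] }

GOTO(I, 'a') = CLOSURE({ [A → αX.β] : [A → α.Xβ] ∈ I, X = 'a' })

Items with dot before 'a', with the dot advanced:
  [Y → . a Y] → [Y → a . Y]
Closure of the advanced items:
  [Y → a . Y] has the dot before Y: add [Y → . e], [Y → . A a], [Y → . a Y]
  [Y → . A a] has the dot before A: add [A → . Y c], [A → . A A c]

GOTO = { [A → . A A c], [A → . Y c], [Y → . A a], [Y → . a Y], [Y → . e], [Y → a . Y] }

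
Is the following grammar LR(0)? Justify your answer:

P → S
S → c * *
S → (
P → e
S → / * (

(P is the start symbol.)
Yes, the grammar is LR(0)

A grammar is LR(0) if no state in the canonical LR(0) collection has:
  - both a shift item (dot before a terminal) and a complete item (shift-reduce conflict), or
  - two or more complete items (reduce-reduce conflict; the accept item [P' → P .] counts as a complete item here).

Augment with P' → P and build the canonical LR(0) collection (I0 = CLOSURE({[P' → . P]}), then GOTO on every symbol after a dot until no new states appear). It has 11 states:
  I0: { [P → . S], [P → . e], [P' → . P], [S → . (], [S → . / * (], [S → . c * *] }  — shift
  I1: { [S → ( .] }  — reduce
  I2: { [S → / . * (] }  — shift
  I3: { [P' → P .] }  — accept
  I4: { [P → S .] }  — reduce
  I5: { [S → c . * *] }  — shift
  I6: { [P → e .] }  — reduce
  I7: { [S → c * . *] }  — shift
  I8: { [S → c * * .] }  — reduce
  I9: { [S → / * . (] }  — shift
  I10: { [S → / * ( .] }  — reduce

Every state is either a pure shift/goto state or contains exactly one complete item and nothing to shift — no conflicts. The grammar is LR(0).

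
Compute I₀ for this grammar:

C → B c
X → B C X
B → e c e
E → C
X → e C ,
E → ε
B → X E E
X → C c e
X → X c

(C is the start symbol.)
{ [B → . X E E], [B → . e c e], [C → . B c], [C' → . C], [X → . B C X], [X → . C c e], [X → . X c], [X → . e C ,] }

First, augment the grammar with C' → C
I₀ = CLOSURE({ [C' → . C] }):
  [C' → . C] has the dot before C: add [C → . B c]
  [C → . B c] has the dot before B: add [B → . e c e], [B → . X E E]
  [B → . X E E] has the dot before X: add [X → . B C X], [X → . e C ,], [X → . C c e], [X → . X c]
No further items can be added.

I₀ = { [B → . X E E], [B → . e c e], [C → . B c], [C' → . C], [X → . B C X], [X → . C c e], [X → . X c], [X → . e C ,] }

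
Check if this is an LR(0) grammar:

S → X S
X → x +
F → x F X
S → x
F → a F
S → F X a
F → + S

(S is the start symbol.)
No. Shift-reduce conflict between [S → x .] and [F → . + S]

Augment with S' → S and build the canonical LR(0) collection (I0 = CLOSURE({[S' → . S]}), then GOTO on every symbol after a dot until no new states appear). It has 18 states:
  I0: { [F → . + S], [F → . a F], [F → . x F X], [S → . F X a], [S → . X S], [S → . x], [S' → . S], [X → . x +] }  — shift
  I1: { [F → + . S], [F → . + S], [F → . a F], [F → . x F X], [S → . F X a], [S → . X S], [S → . x], [X → . x +] }  — shift
  I2: { [S → F . X a], [X → . x +] }  — shift
  I3: { [S' → S .] }  — accept
  I4: { [F → . + S], [F → . a F], [F → . x F X], [S → . F X a], [S → . X S], [S → . x], [S → X . S], [X → . x +] }  — shift
  I5: { [F → . + S], [F → . a F], [F → . x F X], [F → a . F] }  — shift
  I6: { [F → . + S], [F → . a F], [F → . x F X], [F → x . F X], [S → x .], [X → x . +] }  — shift, reduce
  I7: { [F → + . S], [F → . + S], [F → . a F], [F → . x F X], [S → . F X a], [S → . X S], [S → . x], [X → . x +], [X → x + .] }  — shift, reduce
  I8: { [F → x F . X], [X → . x +] }  — shift
  I9: { [F → . + S], [F → . a F], [F → . x F X], [F → x . F X] }  — shift
  I10: { [F → x F X .] }  — reduce
  I11: { [X → x . +] }  — shift
  I12: { [X → x + .] }  — reduce
  I13: { [F → + S .] }  — reduce
  I14: { [F → a F .] }  — reduce
  I15: { [S → X S .] }  — reduce
  I16: { [S → F X . a] }  — shift
  I17: { [S → F X a .] }  — reduce

Conflict in state I6:
  Shift-reduce conflict between [S → x .] and [F → . + S]
So the grammar is NOT LR(0).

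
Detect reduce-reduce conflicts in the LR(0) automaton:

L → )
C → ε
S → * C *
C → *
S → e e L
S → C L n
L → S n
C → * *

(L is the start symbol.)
Yes — I2: [C → .] vs [C → * .]; I12: [C → * .] vs [C → * * .]

Augment with L' → L and build the canonical LR(0) collection (I0 = CLOSURE({[L' → . L]}), then GOTO on every symbol after a dot until no new states appear). It has 16 states:
  I0: { [C → . * *], [C → . *], [C → .], [L → . )], [L → . S n], [L' → . L], [S → . * C *], [S → . C L n], [S → . e e L] }  — shift, reduce
  I1: { [L → ) .] }  — reduce
  I2: { [C → * . *], [C → * .], [C → . * *], [C → . *], [C → .], [S → * . C *] }  — shift, 2 reduces
  I3: { [C → . * *], [C → . *], [C → .], [L → . )], [L → . S n], [S → . * C *], [S → . C L n], [S → . e e L], [S → C . L n] }  — shift, reduce
  I4: { [L' → L .] }  — accept
  I5: { [L → S . n] }  — shift
  I6: { [S → e . e L] }  — shift
  I7: { [C → . * *], [C → . *], [C → .], [L → . )], [L → . S n], [S → . * C *], [S → . C L n], [S → . e e L], [S → e e . L] }  — shift, reduce
  I8: { [S → e e L .] }  — reduce
  I9: { [L → S n .] }  — reduce
  I10: { [S → C L . n] }  — shift
  I11: { [S → C L n .] }  — reduce
  I12: { [C → * * .], [C → * . *], [C → * .] }  — shift, 2 reduces
  I13: { [S → * C . *] }  — shift
  I14: { [S → * C * .] }  — reduce
  I15: { [C → * * .] }  — reduce

I2 contains complete items [C → .], [C → * .] — reduce-reduce conflict.
I12 contains complete items [C → * .], [C → * * .] — reduce-reduce conflict.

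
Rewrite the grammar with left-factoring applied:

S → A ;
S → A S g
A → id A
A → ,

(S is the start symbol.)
S → A S'
S' → ;
S' → S g
A → id A
A → ,

Left-factoring transforms A → αβ₁ | αβ₂ into A → αA' and A' → β₁ | β₂
(α is the longest common prefix among the alternatives). Repeat until
no nonterminal has two alternatives with a common prefix.

Round 1: S has alternatives sharing prefix 'A'. Introduce S': S → A S'
  Add: S' → ;
  Add: S' → S g

No remaining common prefixes — done.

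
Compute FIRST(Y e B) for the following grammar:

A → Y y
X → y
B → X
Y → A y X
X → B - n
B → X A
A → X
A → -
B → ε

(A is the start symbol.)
FIRST sets of the non-terminals involved (from the grammar, by fixed-point iteration):
  FIRST(Y) = { '-', 'y' }

To compute FIRST(Y e B), process the symbols left to right:
Symbol Y is a non-terminal. Add FIRST(Y) \ {ε} = { '-', 'y' }
Y is not nullable (ε ∉ FIRST(Y)), so stop here.
FIRST(Y e B) = { '-', 'y' }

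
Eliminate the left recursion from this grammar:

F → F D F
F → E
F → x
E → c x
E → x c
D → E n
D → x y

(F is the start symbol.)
F is directly left-recursive. The standard transformation for
  A → A α₁ | ... | A α_m | β₁ | ... | β_n
is
  A  → β₁ A' | ... | β_n A'
  A' → α₁ A' | ... | α_m A' | ε

F → E becomes F → E F'
F → x becomes F → x F'
F → F D F becomes F' → D F F'
Add F' → ε

Productions for other non-terminals are unchanged:
  E → c x
  E → x c
  D → E n
  D → x y

Resulting grammar:
F → E F'
F → x F'
F' → D F F'
F' → ε
E → c x
E → x c
D → E n
D → x y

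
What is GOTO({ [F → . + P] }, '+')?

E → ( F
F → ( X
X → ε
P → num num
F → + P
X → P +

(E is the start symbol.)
GOTO(I, '+') = CLOSURE({ [A → αX.β] : [A → α.Xβ] ∈ I, X = '+' })

Items with dot before '+', with the dot advanced:
  [F → . + P] → [F → + . P]
Closure of the advanced items:
  [F → + . P] has the dot before P: add [P → . num num]

GOTO = { [F → + . P], [P → . num num] }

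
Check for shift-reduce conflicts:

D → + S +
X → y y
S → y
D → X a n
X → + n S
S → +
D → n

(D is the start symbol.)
No shift-reduce conflicts

A shift-reduce conflict occurs when an LR(0) state has both:
  - a complete (reduce) item [A → α .] (dot at the end), and
  - a shift item [B → β . c γ] (dot before a terminal).

Augment with D' → D and build the canonical LR(0) collection (I0 = CLOSURE({[D' → . D]}), then GOTO on every symbol after a dot until no new states appear). It has 15 states:
  I0: { [D → . + S +], [D → . X a n], [D → . n], [D' → . D], [X → . + n S], [X → . y y] }  — shift
  I1: { [D → + . S +], [S → . +], [S → . y], [X → + . n S] }  — shift
  I2: { [D' → D .] }  — accept
  I3: { [D → X . a n] }  — shift
  I4: { [D → n .] }  — reduce
  I5: { [X → y . y] }  — shift
  I6: { [X → y y .] }  — reduce
  I7: { [D → X a . n] }  — shift
  I8: { [D → X a n .] }  — reduce
  I9: { [S → + .] }  — reduce
  I10: { [D → + S . +] }  — shift
  I11: { [S → . +], [S → . y], [X → + n . S] }  — shift
  I12: { [S → y .] }  — reduce
  I13: { [X → + n S .] }  — reduce
  I14: { [D → + S + .] }  — reduce

No state contains both a complete item and a shift item.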